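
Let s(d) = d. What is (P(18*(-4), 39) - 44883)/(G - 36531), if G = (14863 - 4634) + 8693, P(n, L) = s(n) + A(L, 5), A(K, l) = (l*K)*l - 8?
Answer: 43988/17609 ≈ 2.4980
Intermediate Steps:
A(K, l) = -8 + K*l² (A(K, l) = (K*l)*l - 8 = K*l² - 8 = -8 + K*l²)
P(n, L) = -8 + n + 25*L (P(n, L) = n + (-8 + L*5²) = n + (-8 + L*25) = n + (-8 + 25*L) = -8 + n + 25*L)
G = 18922 (G = 10229 + 8693 = 18922)
(P(18*(-4), 39) - 44883)/(G - 36531) = ((-8 + 18*(-4) + 25*39) - 44883)/(18922 - 36531) = ((-8 - 72 + 975) - 44883)/(-17609) = (895 - 44883)*(-1/17609) = -43988*(-1/17609) = 43988/17609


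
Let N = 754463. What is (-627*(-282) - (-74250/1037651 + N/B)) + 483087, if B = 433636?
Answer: 296930170171872023/449962829036 ≈ 6.5990e+5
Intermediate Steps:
(-627*(-282) - (-74250/1037651 + N/B)) + 483087 = (-627*(-282) - (-74250/1037651 + 754463/433636)) + 483087 = (176814 - (-74250*1/1037651 + 754463*(1/433636))) + 483087 = (176814 - (-74250/1037651 + 754463/433636)) + 483087 = (176814 - 1*750671813413/449962829036) + 483087 = (176814 - 750671813413/449962829036) + 483087 = 79558976981357891/449962829036 + 483087 = 296930170171872023/449962829036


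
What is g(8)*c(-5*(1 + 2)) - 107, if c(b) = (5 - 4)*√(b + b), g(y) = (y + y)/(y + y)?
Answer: -107 + I*√30 ≈ -107.0 + 5.4772*I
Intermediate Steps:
g(y) = 1 (g(y) = (2*y)/((2*y)) = (2*y)*(1/(2*y)) = 1)
c(b) = √2*√b (c(b) = 1*√(2*b) = 1*(√2*√b) = √2*√b)
g(8)*c(-5*(1 + 2)) - 107 = 1*(√2*√(-5*(1 + 2))) - 107 = 1*(√2*√(-5*3)) - 107 = 1*(√2*√(-15)) - 107 = 1*(√2*(I*√15)) - 107 = 1*(I*√30) - 107 = I*√30 - 107 = -107 + I*√30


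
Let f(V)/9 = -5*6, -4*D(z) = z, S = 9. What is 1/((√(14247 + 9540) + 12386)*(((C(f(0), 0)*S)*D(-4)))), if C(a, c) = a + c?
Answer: -6193/186367888935 + √2643/124245259290 ≈ -3.2816e-8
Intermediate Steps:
D(z) = -z/4
f(V) = -270 (f(V) = 9*(-5*6) = 9*(-30) = -270)
1/((√(14247 + 9540) + 12386)*(((C(f(0), 0)*S)*D(-4)))) = 1/((√(14247 + 9540) + 12386)*((((-270 + 0)*9)*(-¼*(-4))))) = 1/((√23787 + 12386)*((-270*9*1))) = 1/((3*√2643 + 12386)*((-2430*1))) = 1/((12386 + 3*√2643)*(-2430)) = -1/2430/(12386 + 3*√2643) = -1/(2430*(12386 + 3*√2643))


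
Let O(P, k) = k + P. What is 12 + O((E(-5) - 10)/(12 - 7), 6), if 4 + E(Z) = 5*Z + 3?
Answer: 54/5 ≈ 10.800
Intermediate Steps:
E(Z) = -1 + 5*Z (E(Z) = -4 + (5*Z + 3) = -4 + (3 + 5*Z) = -1 + 5*Z)
O(P, k) = P + k
12 + O((E(-5) - 10)/(12 - 7), 6) = 12 + (((-1 + 5*(-5)) - 10)/(12 - 7) + 6) = 12 + (((-1 - 25) - 10)/5 + 6) = 12 + ((-26 - 10)*(1/5) + 6) = 12 + (-36*1/5 + 6) = 12 + (-36/5 + 6) = 12 - 6/5 = 54/5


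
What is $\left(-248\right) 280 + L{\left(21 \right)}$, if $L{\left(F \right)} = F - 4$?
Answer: $-69423$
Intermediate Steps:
$L{\left(F \right)} = -4 + F$
$\left(-248\right) 280 + L{\left(21 \right)} = \left(-248\right) 280 + \left(-4 + 21\right) = -69440 + 17 = -69423$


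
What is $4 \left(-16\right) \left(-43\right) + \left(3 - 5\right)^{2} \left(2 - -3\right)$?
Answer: $2772$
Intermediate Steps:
$4 \left(-16\right) \left(-43\right) + \left(3 - 5\right)^{2} \left(2 - -3\right) = \left(-64\right) \left(-43\right) + \left(-2\right)^{2} \left(2 + 3\right) = 2752 + 4 \cdot 5 = 2752 + 20 = 2772$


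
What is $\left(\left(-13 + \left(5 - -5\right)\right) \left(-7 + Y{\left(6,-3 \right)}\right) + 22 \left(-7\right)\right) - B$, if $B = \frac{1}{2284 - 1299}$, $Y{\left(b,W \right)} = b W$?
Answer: $- \frac{77816}{985} \approx -79.001$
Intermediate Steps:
$Y{\left(b,W \right)} = W b$
$B = \frac{1}{985} \approx 0.0010152$
$\left(\left(-13 + \left(5 - -5\right)\right) \left(-7 + Y{\left(6,-3 \right)}\right) + 22 \left(-7\right)\right) - B = \left(\left(-13 + \left(5 - -5\right)\right) \left(-7 - 18\right) + 22 \left(-7\right)\right) - \frac{1}{985} = \left(\left(-13 + \left(5 + 5\right)\right) \left(-7 - 18\right) - 154\right) - \frac{1}{985} = \left(\left(-13 + 10\right) \left(-25\right) - 154\right) - \frac{1}{985} = \left(\left(-3\right) \left(-25\right) - 154\right) - \frac{1}{985} = \left(75 - 154\right) - \frac{1}{985} = -79 - \frac{1}{985} = - \frac{77816}{985}$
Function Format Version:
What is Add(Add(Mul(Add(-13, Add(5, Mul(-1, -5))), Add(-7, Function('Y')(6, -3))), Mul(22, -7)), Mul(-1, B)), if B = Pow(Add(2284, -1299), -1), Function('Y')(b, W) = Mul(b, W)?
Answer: Rational(-77816, 985) ≈ -79.001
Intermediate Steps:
Function('Y')(b, W) = Mul(W, b)
B = Rational(1, 985) (B = Pow(985, -1) = Rational(1, 985) ≈ 0.0010152)
Add(Add(Mul(Add(-13, Add(5, Mul(-1, -5))), Add(-7, Function('Y')(6, -3))), Mul(22, -7)), Mul(-1, B)) = Add(Add(Mul(Add(-13, Add(5, Mul(-1, -5))), Add(-7, Mul(-3, 6))), Mul(22, -7)), Mul(-1, Rational(1, 985))) = Add(Add(Mul(Add(-13, Add(5, 5)), Add(-7, -18)), -154), Rational(-1, 985)) = Add(Add(Mul(Add(-13, 10), -25), -154), Rational(-1, 985)) = Add(Add(Mul(-3, -25), -154), Rational(-1, 985)) = Add(Add(75, -154), Rational(-1, 985)) = Add(-79, Rational(-1, 985)) = Rational(-77816, 985)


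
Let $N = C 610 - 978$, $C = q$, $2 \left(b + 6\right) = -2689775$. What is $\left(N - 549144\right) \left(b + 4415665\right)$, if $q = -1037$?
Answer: $-3631776886878$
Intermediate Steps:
$b = - \frac{2689787}{2}$ ($b = -6 + \frac{1}{2} \left(-2689775\right) = -6 - \frac{2689775}{2} = - \frac{2689787}{2} \approx -1.3449 \cdot 10^{6}$)
$C = -1037$
$N = -633548$ ($N = \left(-1037\right) 610 - 978 = -632570 - 978 = -633548$)
$\left(N - 549144\right) \left(b + 4415665\right) = \left(-633548 - 549144\right) \left(- \frac{2689787}{2} + 4415665\right) = \left(-1182692\right) \frac{6141543}{2} = -3631776886878$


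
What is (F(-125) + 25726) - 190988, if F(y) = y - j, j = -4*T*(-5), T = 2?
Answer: -165427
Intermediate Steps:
j = 40 (j = -4*2*(-5) = -8*(-5) = 40)
F(y) = -40 + y (F(y) = y - 1*40 = y - 40 = -40 + y)
(F(-125) + 25726) - 190988 = ((-40 - 125) + 25726) - 190988 = (-165 + 25726) - 190988 = 25561 - 190988 = -165427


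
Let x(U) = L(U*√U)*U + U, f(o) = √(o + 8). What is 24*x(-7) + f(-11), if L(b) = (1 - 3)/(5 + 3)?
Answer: -126 + I*√3 ≈ -126.0 + 1.732*I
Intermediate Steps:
L(b) = -¼ (L(b) = -2/8 = -2*⅛ = -¼)
f(o) = √(8 + o)
x(U) = 3*U/4 (x(U) = -U/4 + U = 3*U/4)
24*x(-7) + f(-11) = 24*((¾)*(-7)) + √(8 - 11) = 24*(-21/4) + √(-3) = -126 + I*√3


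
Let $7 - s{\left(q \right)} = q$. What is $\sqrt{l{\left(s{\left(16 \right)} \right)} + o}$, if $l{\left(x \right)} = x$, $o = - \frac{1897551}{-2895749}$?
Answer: $\frac{3 i \sqrt{7774825447590}}{2895749} \approx 2.8887 i$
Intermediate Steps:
$s{\left(q \right)} = 7 - q$
$o = \frac{1897551}{2895749}$ ($o = \left(-1897551\right) \left(- \frac{1}{2895749}\right) = \frac{1897551}{2895749} \approx 0.65529$)
$\sqrt{l{\left(s{\left(16 \right)} \right)} + o} = \sqrt{\left(7 - 16\right) + \frac{1897551}{2895749}} = \sqrt{-9 + \frac{1897551}{2895749}} = \sqrt{- \frac{24164190}{2895749}} = \frac{3 i \sqrt{7774825447590}}{2895749}$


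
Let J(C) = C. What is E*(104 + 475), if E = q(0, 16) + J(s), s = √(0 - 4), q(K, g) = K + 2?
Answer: 1158 + 1158*I ≈ 1158.0 + 1158.0*I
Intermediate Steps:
q(K, g) = 2 + K
s = 2*I (s = √(-4) = 2*I ≈ 2.0*I)
E = 2 + 2*I (E = (2 + 0) + 2*I = 2 + 2*I ≈ 2.0 + 2.0*I)
E*(104 + 475) = (2 + 2*I)*(104 + 475) = (2 + 2*I)*579 = 1158 + 1158*I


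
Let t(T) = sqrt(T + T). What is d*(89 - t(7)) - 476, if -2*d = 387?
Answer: -35395/2 + 387*sqrt(14)/2 ≈ -16974.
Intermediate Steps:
d = -387/2 (d = -1/2*387 = -387/2 ≈ -193.50)
t(T) = sqrt(2)*sqrt(T) (t(T) = sqrt(2*T) = sqrt(2)*sqrt(T))
d*(89 - t(7)) - 476 = -387*(89 - sqrt(2)*sqrt(7))/2 - 476 = -387*(89 - sqrt(14))/2 - 476 = (-34443/2 + 387*sqrt(14)/2) - 476 = -35395/2 + 387*sqrt(14)/2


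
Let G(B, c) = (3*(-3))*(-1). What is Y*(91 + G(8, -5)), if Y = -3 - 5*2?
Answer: -1300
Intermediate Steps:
Y = -13 (Y = -3 - 10 = -13)
G(B, c) = 9 (G(B, c) = -9*(-1) = 9)
Y*(91 + G(8, -5)) = -13*(91 + 9) = -13*100 = -1300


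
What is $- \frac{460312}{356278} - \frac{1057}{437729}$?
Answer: $- \frac{100934248647}{77976606331} \approx -1.2944$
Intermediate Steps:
$- \frac{460312}{356278} - \frac{1057}{437729} = \left(-460312\right) \frac{1}{356278} - \frac{1057}{437729} = - \frac{230156}{178139} - \frac{1057}{437729} = - \frac{100934248647}{77976606331}$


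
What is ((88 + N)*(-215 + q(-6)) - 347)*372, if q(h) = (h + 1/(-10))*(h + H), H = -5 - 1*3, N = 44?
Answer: -32464812/5 ≈ -6.4930e+6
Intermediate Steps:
H = -8 (H = -5 - 3 = -8)
q(h) = (-8 + h)*(-1/10 + h) (q(h) = (h + 1/(-10))*(h - 8) = (h - 1/10)*(-8 + h) = (-1/10 + h)*(-8 + h) = (-8 + h)*(-1/10 + h))
((88 + N)*(-215 + q(-6)) - 347)*372 = ((88 + 44)*(-215 + (4/5 + (-6)**2 - 81/10*(-6))) - 347)*372 = (132*(-215 + (4/5 + 36 + 243/5)) - 347)*372 = (132*(-215 + 427/5) - 347)*372 = (132*(-648/5) - 347)*372 = (-85536/5 - 347)*372 = -87271/5*372 = -32464812/5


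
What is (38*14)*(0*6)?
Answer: 0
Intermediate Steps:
(38*14)*(0*6) = 532*0 = 0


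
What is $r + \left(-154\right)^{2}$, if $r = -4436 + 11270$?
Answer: $30550$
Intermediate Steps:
$r = 6834$
$r + \left(-154\right)^{2} = 6834 + \left(-154\right)^{2} = 6834 + 23716 = 30550$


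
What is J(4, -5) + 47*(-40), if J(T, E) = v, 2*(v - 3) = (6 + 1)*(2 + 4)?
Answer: -1856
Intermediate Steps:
v = 24 (v = 3 + ((6 + 1)*(2 + 4))/2 = 3 + (7*6)/2 = 3 + (1/2)*42 = 3 + 21 = 24)
J(T, E) = 24
J(4, -5) + 47*(-40) = 24 + 47*(-40) = 24 - 1880 = -1856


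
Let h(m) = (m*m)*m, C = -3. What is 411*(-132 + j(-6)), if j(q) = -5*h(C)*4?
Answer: 167688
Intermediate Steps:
h(m) = m³ (h(m) = m²*m = m³)
j(q) = 540 (j(q) = -5*(-3)³*4 = -5*(-27)*4 = 135*4 = 540)
411*(-132 + j(-6)) = 411*(-132 + 540) = 411*408 = 167688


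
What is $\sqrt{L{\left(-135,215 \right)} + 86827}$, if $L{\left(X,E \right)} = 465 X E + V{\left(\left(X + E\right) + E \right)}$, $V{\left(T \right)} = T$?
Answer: $i \sqrt{13409503} \approx 3661.9 i$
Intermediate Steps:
$L{\left(X,E \right)} = X + 2 E + 465 E X$ ($L{\left(X,E \right)} = 465 X E + \left(\left(X + E\right) + E\right) = 465 E X + \left(\left(E + X\right) + E\right) = 465 E X + \left(X + 2 E\right) = X + 2 E + 465 E X$)
$\sqrt{L{\left(-135,215 \right)} + 86827} = \sqrt{\left(-135 + 2 \cdot 215 + 465 \cdot 215 \left(-135\right)\right) + 86827} = \sqrt{\left(-135 + 430 - 13496625\right) + 86827} = \sqrt{-13496330 + 86827} = \sqrt{-13409503} = i \sqrt{13409503}$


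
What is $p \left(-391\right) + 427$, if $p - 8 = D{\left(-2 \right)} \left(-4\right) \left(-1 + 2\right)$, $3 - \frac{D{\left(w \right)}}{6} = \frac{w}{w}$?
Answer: $16067$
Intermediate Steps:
$D{\left(w \right)} = 12$ ($D{\left(w \right)} = 18 - 6 \frac{w}{w} = 18 - 6 = 12$)
$p = -40$ ($p = 8 + 12 \left(-4\right) \left(-1 + 2\right) = 8 - 48 = -40$)
$p \left(-391\right) + 427 = \left(-40\right) \left(-391\right) + 427 = 15640 + 427 = 16067$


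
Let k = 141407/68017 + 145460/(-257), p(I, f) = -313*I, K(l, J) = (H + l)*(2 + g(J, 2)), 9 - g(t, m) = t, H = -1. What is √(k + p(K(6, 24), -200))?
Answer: 2*√1511093540156293749/17480369 ≈ 140.65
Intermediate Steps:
g(t, m) = 9 - t
K(l, J) = (-1 + l)*(11 - J) (K(l, J) = (-1 + l)*(2 + (9 - J)) = (-1 + l)*(11 - J))
k = -9857411221/17480369 (k = 141407*(1/68017) + 145460*(-1/257) = 141407/68017 - 145460/257 = -9857411221/17480369 ≈ -563.91)
√(k + p(K(6, 24), -200)) = √(-9857411221/17480369 - 313*(-11 + 24 + 11*6 - 1*24*6)) = √(-9857411221/17480369 - 313*(-11 + 24 + 66 - 144)) = √(-9857411221/17480369 - 313*(-65)) = √(-9857411221/17480369 + 20345) = √(345780696084/17480369) = 2*√1511093540156293749/17480369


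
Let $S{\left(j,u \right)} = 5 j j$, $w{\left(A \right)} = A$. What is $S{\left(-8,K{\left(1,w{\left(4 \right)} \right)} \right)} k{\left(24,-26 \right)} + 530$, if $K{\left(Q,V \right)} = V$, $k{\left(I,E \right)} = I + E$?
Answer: $-110$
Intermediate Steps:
$k{\left(I,E \right)} = E + I$
$S{\left(j,u \right)} = 5 j^{2}$
$S{\left(-8,K{\left(1,w{\left(4 \right)} \right)} \right)} k{\left(24,-26 \right)} + 530 = 5 \left(-8\right)^{2} \left(-26 + 24\right) + 530 = 5 \cdot 64 \left(-2\right) + 530 = 320 \left(-2\right) + 530 = -640 + 530 = -110$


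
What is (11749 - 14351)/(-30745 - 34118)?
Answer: 2602/64863 ≈ 0.040115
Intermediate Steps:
(11749 - 14351)/(-30745 - 34118) = -2602/(-64863) = -2602*(-1/64863) = 2602/64863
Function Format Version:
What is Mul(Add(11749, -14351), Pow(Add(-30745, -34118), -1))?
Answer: Rational(2602, 64863) ≈ 0.040115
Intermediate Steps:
Mul(Add(11749, -14351), Pow(Add(-30745, -34118), -1)) = Mul(-2602, Pow(-64863, -1)) = Mul(-2602, Rational(-1, 64863)) = Rational(2602, 64863)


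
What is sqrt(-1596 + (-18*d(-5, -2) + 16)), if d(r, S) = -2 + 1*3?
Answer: I*sqrt(1598) ≈ 39.975*I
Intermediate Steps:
d(r, S) = 1 (d(r, S) = -2 + 3 = 1)
sqrt(-1596 + (-18*d(-5, -2) + 16)) = sqrt(-1596 + (-18*1 + 16)) = sqrt(-1596 + (-18 + 16)) = sqrt(-1596 - 2) = sqrt(-1598) = I*sqrt(1598)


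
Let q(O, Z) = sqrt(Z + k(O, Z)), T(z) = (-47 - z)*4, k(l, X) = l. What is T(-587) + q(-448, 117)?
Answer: 2160 + I*sqrt(331) ≈ 2160.0 + 18.193*I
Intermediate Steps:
T(z) = -188 - 4*z
q(O, Z) = sqrt(O + Z) (q(O, Z) = sqrt(Z + O) = sqrt(O + Z))
T(-587) + q(-448, 117) = (-188 - 4*(-587)) + sqrt(-448 + 117) = (-188 + 2348) + sqrt(-331) = 2160 + I*sqrt(331)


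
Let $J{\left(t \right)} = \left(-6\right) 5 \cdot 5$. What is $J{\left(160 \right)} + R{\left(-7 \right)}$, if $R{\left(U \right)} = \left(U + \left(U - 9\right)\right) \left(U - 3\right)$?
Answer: $80$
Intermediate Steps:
$R{\left(U \right)} = \left(-9 + 2 U\right) \left(-3 + U\right)$ ($R{\left(U \right)} = \left(U + \left(-9 + U\right)\right) \left(-3 + U\right) = \left(-9 + 2 U\right) \left(-3 + U\right)$)
$J{\left(t \right)} = -150$ ($J{\left(t \right)} = \left(-30\right) 5 = -150$)
$J{\left(160 \right)} + R{\left(-7 \right)} = -150 + \left(27 - -105 + 2 \left(-7\right)^{2}\right) = -150 + \left(27 + 105 + 2 \cdot 49\right) = -150 + \left(27 + 105 + 98\right) = -150 + 230 = 80$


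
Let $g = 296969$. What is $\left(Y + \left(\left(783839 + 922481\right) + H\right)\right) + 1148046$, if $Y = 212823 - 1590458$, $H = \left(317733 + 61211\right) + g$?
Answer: $2152644$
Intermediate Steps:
$H = 675913$ ($H = \left(317733 + 61211\right) + 296969 = 378944 + 296969 = 675913$)
$Y = -1377635$
$\left(Y + \left(\left(783839 + 922481\right) + H\right)\right) + 1148046 = \left(-1377635 + \left(\left(783839 + 922481\right) + 675913\right)\right) + 1148046 = \left(-1377635 + \left(1706320 + 675913\right)\right) + 1148046 = \left(-1377635 + 2382233\right) + 1148046 = 1004598 + 1148046 = 2152644$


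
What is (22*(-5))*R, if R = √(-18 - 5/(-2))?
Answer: -55*I*√62 ≈ -433.07*I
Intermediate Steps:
R = I*√62/2 (R = √(-18 - 5*(-½)) = √(-18 + 5/2) = √(-31/2) = I*√62/2 ≈ 3.937*I)
(22*(-5))*R = (22*(-5))*(I*√62/2) = -55*I*√62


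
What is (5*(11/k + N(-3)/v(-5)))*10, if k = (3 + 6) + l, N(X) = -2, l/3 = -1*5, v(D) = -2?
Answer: -125/3 ≈ -41.667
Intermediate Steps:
l = -15 (l = 3*(-1*5) = 3*(-5) = -15)
k = -6 (k = (3 + 6) - 15 = 9 - 15 = -6)
(5*(11/k + N(-3)/v(-5)))*10 = (5*(11/(-6) - 2/(-2)))*10 = (5*(11*(-⅙) - 2*(-½)))*10 = (5*(-11/6 + 1))*10 = (5*(-⅚))*10 = -25/6*10 = -125/3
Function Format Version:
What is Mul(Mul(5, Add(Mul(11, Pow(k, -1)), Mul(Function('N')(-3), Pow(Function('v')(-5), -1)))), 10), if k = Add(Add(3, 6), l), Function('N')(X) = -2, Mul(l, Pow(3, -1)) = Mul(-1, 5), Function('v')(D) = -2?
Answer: Rational(-125, 3) ≈ -41.667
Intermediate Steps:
l = -15 (l = Mul(3, Mul(-1, 5)) = Mul(3, -5) = -15)
k = -6 (k = Add(Add(3, 6), -15) = Add(9, -15) = -6)
Mul(Mul(5, Add(Mul(11, Pow(k, -1)), Mul(Function('N')(-3), Pow(Function('v')(-5), -1)))), 10) = Mul(Mul(5, Add(Mul(11, Pow(-6, -1)), Mul(-2, Pow(-2, -1)))), 10) = Mul(Mul(5, Add(Mul(11, Rational(-1, 6)), Mul(-2, Rational(-1, 2)))), 10) = Mul(Mul(5, Add(Rational(-11, 6), 1)), 10) = Mul(Mul(5, Rational(-5, 6)), 10) = Mul(Rational(-25, 6), 10) = Rational(-125, 3)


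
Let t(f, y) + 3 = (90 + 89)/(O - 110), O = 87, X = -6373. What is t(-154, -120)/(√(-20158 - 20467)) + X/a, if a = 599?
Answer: -6373/599 + 248*I*√65/37375 ≈ -10.639 + 0.053497*I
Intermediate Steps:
t(f, y) = -248/23 (t(f, y) = -3 + (90 + 89)/(87 - 110) = -3 + 179/(-23) = -3 + 179*(-1/23) = -3 - 179/23 = -248/23)
t(-154, -120)/(√(-20158 - 20467)) + X/a = -248/(23*√(-20158 - 20467)) - 6373/599 = -248*(-I*√65/1625)/23 - 6373*1/599 = -248*(-I*√65/1625)/23 - 6373/599 = -(-248)*I*√65/37375 - 6373/599 = 248*I*√65/37375 - 6373/599 = -6373/599 + 248*I*√65/37375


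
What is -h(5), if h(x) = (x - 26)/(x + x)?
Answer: 21/10 ≈ 2.1000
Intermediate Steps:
h(x) = (-26 + x)/(2*x) (h(x) = (-26 + x)/((2*x)) = (-26 + x)*(1/(2*x)) = (-26 + x)/(2*x))
-h(5) = -(-26 + 5)/(2*5) = -(-21)/(2*5) = -1*(-21/10) = 21/10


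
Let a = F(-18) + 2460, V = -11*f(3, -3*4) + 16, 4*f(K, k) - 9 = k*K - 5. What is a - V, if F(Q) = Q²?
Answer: 2680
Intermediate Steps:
f(K, k) = 1 + K*k/4 (f(K, k) = 9/4 + (k*K - 5)/4 = 9/4 + (K*k - 5)/4 = 9/4 + (-5 + K*k)/4 = 9/4 + (-5/4 + K*k/4) = 1 + K*k/4)
V = 104 (V = -11*(1 + (¼)*3*(-3*4)) + 16 = -11*(1 + (¼)*3*(-12)) + 16 = -11*(1 - 9) + 16 = -11*(-8) + 16 = 88 + 16 = 104)
a = 2784 (a = (-18)² + 2460 = 324 + 2460 = 2784)
a - V = 2784 - 1*104 = 2784 - 104 = 2680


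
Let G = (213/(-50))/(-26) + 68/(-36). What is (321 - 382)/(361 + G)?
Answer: -713700/4203517 ≈ -0.16979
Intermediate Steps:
G = -20183/11700 (G = (213*(-1/50))*(-1/26) + 68*(-1/36) = -213/50*(-1/26) - 17/9 = 213/1300 - 17/9 = -20183/11700 ≈ -1.7250)
(321 - 382)/(361 + G) = (321 - 382)/(361 - 20183/11700) = -61/4203517/11700 = -61*11700/4203517 = -713700/4203517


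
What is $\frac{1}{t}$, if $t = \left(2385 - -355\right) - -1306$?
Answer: $\frac{1}{4046} \approx 0.00024716$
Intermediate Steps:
$t = 4046$ ($t = \left(2385 + 355\right) + 1306 = 2740 + 1306 = 4046$)
$\frac{1}{t} = \frac{1}{4046}$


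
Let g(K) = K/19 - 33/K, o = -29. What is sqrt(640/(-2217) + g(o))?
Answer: I*sqrt(1010331191226)/1221567 ≈ 0.82284*I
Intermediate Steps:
g(K) = -33/K + K/19 (g(K) = K*(1/19) - 33/K = K/19 - 33/K = -33/K + K/19)
sqrt(640/(-2217) + g(o)) = sqrt(640/(-2217) + (-33/(-29) + (1/19)*(-29))) = sqrt(640*(-1/2217) + (-33*(-1/29) - 29/19)) = sqrt(-640/2217 + (33/29 - 29/19)) = sqrt(-640/2217 - 214/551) = sqrt(-827078/1221567) = I*sqrt(1010331191226)/1221567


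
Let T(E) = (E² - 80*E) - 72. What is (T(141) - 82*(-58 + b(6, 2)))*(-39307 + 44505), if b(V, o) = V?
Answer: 66498014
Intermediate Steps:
T(E) = -72 + E² - 80*E
(T(141) - 82*(-58 + b(6, 2)))*(-39307 + 44505) = ((-72 + 141² - 80*141) - 82*(-58 + 6))*(-39307 + 44505) = ((-72 + 19881 - 11280) - 82*(-52))*5198 = (8529 + 4264)*5198 = 12793*5198 = 66498014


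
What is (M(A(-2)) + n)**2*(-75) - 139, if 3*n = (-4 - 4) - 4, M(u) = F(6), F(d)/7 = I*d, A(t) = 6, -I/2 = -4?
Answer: -8266939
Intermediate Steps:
I = 8 (I = -2*(-4) = 8)
F(d) = 56*d (F(d) = 7*(8*d) = 56*d)
M(u) = 336 (M(u) = 56*6 = 336)
n = -4 (n = ((-4 - 4) - 4)/3 = (-8 - 4)/3 = (1/3)*(-12) = -4)
(M(A(-2)) + n)**2*(-75) - 139 = (336 - 4)**2*(-75) - 139 = 332**2*(-75) - 139 = 110224*(-75) - 139 = -8266800 - 139 = -8266939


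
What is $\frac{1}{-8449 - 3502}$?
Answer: $- \frac{1}{11951} \approx -8.3675 \cdot 10^{-5}$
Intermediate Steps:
$\frac{1}{-8449 - 3502} = \frac{1}{-11951} = - \frac{1}{11951}$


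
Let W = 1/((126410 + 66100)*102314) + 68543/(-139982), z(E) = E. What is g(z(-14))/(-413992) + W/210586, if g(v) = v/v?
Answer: -8902573259096105867/1877898118270836061080045 ≈ -4.7407e-6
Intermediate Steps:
g(v) = 1
W = -675027507790019/1378575501586740 (W = (1/102314)/192510 + 68543*(-1/139982) = (1/192510)*(1/102314) - 68543/139982 = 1/19696468140 - 68543/139982 = -675027507790019/1378575501586740 ≈ -0.48966)
g(z(-14))/(-413992) + W/210586 = 1/(-413992) - 675027507790019/1378575501586740/210586 = 1*(-1/413992) - 675027507790019/1378575501586740*1/210586 = -1/413992 - 675027507790019/290308700577145229640 = -8902573259096105867/1877898118270836061080045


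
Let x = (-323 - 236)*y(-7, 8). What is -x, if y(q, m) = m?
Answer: 4472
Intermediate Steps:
x = -4472 (x = (-323 - 236)*8 = -559*8 = -4472)
-x = -1*(-4472) = 4472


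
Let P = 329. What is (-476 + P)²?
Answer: 21609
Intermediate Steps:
(-476 + P)² = (-476 + 329)² = (-147)² = 21609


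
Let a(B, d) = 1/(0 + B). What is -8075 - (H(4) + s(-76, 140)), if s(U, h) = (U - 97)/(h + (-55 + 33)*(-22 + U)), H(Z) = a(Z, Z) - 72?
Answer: -18375289/2296 ≈ -8003.2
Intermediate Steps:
a(B, d) = 1/B
H(Z) = -72 + 1/Z (H(Z) = 1/Z - 72 = -72 + 1/Z)
s(U, h) = (-97 + U)/(484 + h - 22*U) (s(U, h) = (-97 + U)/(h - 22*(-22 + U)) = (-97 + U)/(h + (484 - 22*U)) = (-97 + U)/(484 + h - 22*U))
-8075 - (H(4) + s(-76, 140)) = -8075 - ((-72 + 1/4) + (-97 - 76)/(484 + 140 - 22*(-76))) = -8075 - ((-72 + 1/4) - 173/(484 + 140 + 1672)) = -8075 - (-287/4 - 173/2296) = -8075 - 1*(-164911/2296) = -8075 + 164911/2296 = -18375289/2296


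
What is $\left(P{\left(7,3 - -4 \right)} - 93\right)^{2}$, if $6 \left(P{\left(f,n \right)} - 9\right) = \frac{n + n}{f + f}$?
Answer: $\frac{253009}{36} \approx 7028.0$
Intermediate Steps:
$P{\left(f,n \right)} = 9 + \frac{n}{6 f}$ ($P{\left(f,n \right)} = 9 + \frac{\left(n + n\right) \frac{1}{f + f}}{6} = 9 + \frac{2 n \frac{1}{2 f}}{6} = 9 + \frac{n \frac{1}{f}}{6} = 9 + \frac{n}{6 f}$)
$\left(P{\left(7,3 - -4 \right)} - 93\right)^{2} = \left(\left(9 + \frac{3 - -4}{6 \cdot 7}\right) - 93\right)^{2} = \left(\left(9 + \frac{1}{6} \left(3 + 4\right) \frac{1}{7}\right) - 93\right)^{2} = \left(\left(9 + \frac{1}{6} \cdot 7 \cdot \frac{1}{7}\right) - 93\right)^{2} = \left(\left(9 + \frac{1}{6}\right) - 93\right)^{2} = \left(\frac{55}{6} - 93\right)^{2} = \left(- \frac{503}{6}\right)^{2} = \frac{253009}{36}$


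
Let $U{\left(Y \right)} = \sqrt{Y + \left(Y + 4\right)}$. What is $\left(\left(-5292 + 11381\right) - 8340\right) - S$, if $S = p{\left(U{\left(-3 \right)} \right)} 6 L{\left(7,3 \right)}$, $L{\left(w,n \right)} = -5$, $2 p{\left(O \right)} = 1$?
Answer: $-2236$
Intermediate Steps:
$U{\left(Y \right)} = \sqrt{4 + 2 Y}$ ($U{\left(Y \right)} = \sqrt{Y + \left(4 + Y\right)} = \sqrt{4 + 2 Y}$)
$p{\left(O \right)} = \frac{1}{2}$ ($p{\left(O \right)} = \frac{1}{2} \cdot 1 = \frac{1}{2}$)
$S = -15$ ($S = \frac{1}{2} \cdot 6 \left(-5\right) = 3 \left(-5\right) = -15$)
$\left(\left(-5292 + 11381\right) - 8340\right) - S = \left(\left(-5292 + 11381\right) - 8340\right) - -15 = \left(6089 - 8340\right) + 15 = -2251 + 15 = -2236$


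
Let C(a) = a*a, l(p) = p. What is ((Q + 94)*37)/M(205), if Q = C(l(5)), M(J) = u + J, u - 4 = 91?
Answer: 4403/300 ≈ 14.677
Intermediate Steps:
u = 95 (u = 4 + 91 = 95)
M(J) = 95 + J
C(a) = a²
Q = 25 (Q = 5² = 25)
((Q + 94)*37)/M(205) = ((25 + 94)*37)/(95 + 205) = (119*37)/300 = 4403*(1/300) = 4403/300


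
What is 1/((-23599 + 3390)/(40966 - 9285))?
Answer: -31681/20209 ≈ -1.5677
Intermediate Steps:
1/((-23599 + 3390)/(40966 - 9285)) = 1/(-20209/31681) = -31681/20209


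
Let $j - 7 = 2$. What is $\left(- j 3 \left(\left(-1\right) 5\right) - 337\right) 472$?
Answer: $-95344$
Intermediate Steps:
$j = 9$ ($j = 7 + 2 = 9$)
$\left(- j 3 \left(\left(-1\right) 5\right) - 337\right) 472 = \left(\left(-1\right) 9 \cdot 3 \left(\left(-1\right) 5\right) - 337\right) 472 = \left(\left(-9\right) 3 \left(-5\right) - 337\right) 472 = \left(\left(-27\right) \left(-5\right) - 337\right) 472 = \left(135 - 337\right) 472 = \left(-202\right) 472 = -95344$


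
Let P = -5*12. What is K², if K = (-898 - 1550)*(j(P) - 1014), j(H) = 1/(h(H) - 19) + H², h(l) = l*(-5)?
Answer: 3164416957532825856/78961 ≈ 4.0076e+13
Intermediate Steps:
h(l) = -5*l
P = -60
j(H) = H² + 1/(-19 - 5*H) (j(H) = 1/(-5*H - 19) + H² = 1/(-19 - 5*H) + H² = H² + 1/(-19 - 5*H))
K = -1778880816/281 (K = (-898 - 1550)*((-1 + 5*(-60)³ + 19*(-60)²)/(19 + 5*(-60)) - 1014) = -2448*((-1 + 5*(-216000) + 19*3600)/(19 - 300) - 1014) = -2448*((-1 - 1080000 + 68400)/(-281) - 1014) = -2448*(-1/281*(-1011601) - 1014) = -2448*(1011601/281 - 1014) = -2448*726667/281 = -1778880816/281 ≈ -6.3305e+6)
K² = (-1778880816/281)² = 3164416957532825856/78961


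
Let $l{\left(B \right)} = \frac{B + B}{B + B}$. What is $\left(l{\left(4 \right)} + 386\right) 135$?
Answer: $52245$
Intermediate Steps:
$l{\left(B \right)} = 1$ ($l{\left(B \right)} = \frac{2 B}{2 B} = 2 B \frac{1}{2 B} = 1$)
$\left(l{\left(4 \right)} + 386\right) 135 = \left(1 + 386\right) 135 = 387 \cdot 135 = 52245$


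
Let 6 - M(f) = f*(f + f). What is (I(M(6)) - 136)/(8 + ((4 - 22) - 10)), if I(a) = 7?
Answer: 129/20 ≈ 6.4500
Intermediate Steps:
M(f) = 6 - 2*f**2 (M(f) = 6 - f*(f + f) = 6 - f*2*f = 6 - 2*f**2)
(I(M(6)) - 136)/(8 + ((4 - 22) - 10)) = (7 - 136)/(8 + ((4 - 22) - 10)) = -129/(8 + (-18 - 10)) = -129/(8 - 28) = -129/(-20) = -1/20*(-129) = 129/20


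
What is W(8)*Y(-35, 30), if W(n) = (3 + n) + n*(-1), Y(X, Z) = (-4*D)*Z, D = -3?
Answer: 1080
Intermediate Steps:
Y(X, Z) = 12*Z (Y(X, Z) = (-4*(-3))*Z = 12*Z)
W(n) = 3 (W(n) = (3 + n) - n = 3)
W(8)*Y(-35, 30) = 3*(12*30) = 3*360 = 1080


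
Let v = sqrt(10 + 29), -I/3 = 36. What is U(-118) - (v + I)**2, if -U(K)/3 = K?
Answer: -11349 + 216*sqrt(39) ≈ -10000.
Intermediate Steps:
I = -108 (I = -3*36 = -108)
U(K) = -3*K
v = sqrt(39) ≈ 6.2450
U(-118) - (v + I)**2 = -3*(-118) - (sqrt(39) - 108)**2 = 354 - (-108 + sqrt(39))**2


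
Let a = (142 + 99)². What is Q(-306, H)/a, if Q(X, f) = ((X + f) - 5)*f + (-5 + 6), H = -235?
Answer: 128311/58081 ≈ 2.2092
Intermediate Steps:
a = 58081 (a = 241² = 58081)
Q(X, f) = 1 + f*(-5 + X + f) (Q(X, f) = (-5 + X + f)*f + 1 = f*(-5 + X + f) + 1 = 1 + f*(-5 + X + f))
Q(-306, H)/a = (1 + (-235)² - 5*(-235) - 306*(-235))/58081 = (1 + 55225 + 1175 + 71910)*(1/58081) = 128311*(1/58081) = 128311/58081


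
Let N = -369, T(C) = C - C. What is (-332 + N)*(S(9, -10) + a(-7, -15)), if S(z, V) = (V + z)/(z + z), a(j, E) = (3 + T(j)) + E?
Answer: 152117/18 ≈ 8450.9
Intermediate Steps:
T(C) = 0
a(j, E) = 3 + E (a(j, E) = (3 + 0) + E = 3 + E)
S(z, V) = (V + z)/(2*z) (S(z, V) = (V + z)/((2*z)) = (V + z)*(1/(2*z)) = (V + z)/(2*z))
(-332 + N)*(S(9, -10) + a(-7, -15)) = (-332 - 369)*((½)*(-10 + 9)/9 + (3 - 15)) = -701*((½)*(⅑)*(-1) - 12) = -701*(-1/18 - 12) = -701*(-217/18) = 152117/18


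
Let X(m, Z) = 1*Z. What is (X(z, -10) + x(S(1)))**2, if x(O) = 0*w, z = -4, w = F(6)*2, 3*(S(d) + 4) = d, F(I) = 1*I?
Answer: 100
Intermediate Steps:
F(I) = I
S(d) = -4 + d/3
w = 12 (w = 6*2 = 12)
X(m, Z) = Z
x(O) = 0 (x(O) = 0*12 = 0)
(X(z, -10) + x(S(1)))**2 = (-10 + 0)**2 = (-10)**2 = 100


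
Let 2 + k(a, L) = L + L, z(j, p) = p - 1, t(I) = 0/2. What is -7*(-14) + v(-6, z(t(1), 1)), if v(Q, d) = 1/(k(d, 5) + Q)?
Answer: 197/2 ≈ 98.500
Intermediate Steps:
t(I) = 0 (t(I) = 0*(½) = 0)
z(j, p) = -1 + p
k(a, L) = -2 + 2*L (k(a, L) = -2 + (L + L) = -2 + 2*L)
v(Q, d) = 1/(8 + Q) (v(Q, d) = 1/((-2 + 2*5) + Q) = 1/((-2 + 10) + Q) = 1/(8 + Q))
-7*(-14) + v(-6, z(t(1), 1)) = -7*(-14) + 1/(8 - 6) = 98 + 1/2 = 98 + ½ = 197/2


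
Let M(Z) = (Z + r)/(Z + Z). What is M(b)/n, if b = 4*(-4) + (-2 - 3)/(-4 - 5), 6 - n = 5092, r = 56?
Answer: 365/1413908 ≈ 0.00025815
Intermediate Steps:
n = -5086 (n = 6 - 1*5092 = 6 - 5092 = -5086)
b = -139/9 (b = -16 - 5/(-9) = -16 - 5*(-1/9) = -16 + 5/9 = -139/9 ≈ -15.444)
M(Z) = (56 + Z)/(2*Z) (M(Z) = (Z + 56)/(Z + Z) = (56 + Z)/((2*Z)) = (56 + Z)*(1/(2*Z)) = (56 + Z)/(2*Z))
M(b)/n = ((56 - 139/9)/(2*(-139/9)))/(-5086) = ((1/2)*(-9/139)*(365/9))*(-1/5086) = -365/278*(-1/5086) = 365/1413908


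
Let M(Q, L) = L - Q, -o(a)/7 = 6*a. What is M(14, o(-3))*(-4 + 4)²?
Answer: 0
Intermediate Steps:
o(a) = -42*a
M(14, o(-3))*(-4 + 4)² = (-42*(-3) - 1*14)*(-4 + 4)² = (126 - 14)*0² = 112*0 = 0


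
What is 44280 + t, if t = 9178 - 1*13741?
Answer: 39717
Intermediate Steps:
t = -4563 (t = 9178 - 13741 = -4563)
44280 + t = 44280 - 4563 = 39717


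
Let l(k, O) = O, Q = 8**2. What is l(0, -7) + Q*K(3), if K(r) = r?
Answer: 185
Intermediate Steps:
Q = 64
l(0, -7) + Q*K(3) = -7 + 64*3 = -7 + 192 = 185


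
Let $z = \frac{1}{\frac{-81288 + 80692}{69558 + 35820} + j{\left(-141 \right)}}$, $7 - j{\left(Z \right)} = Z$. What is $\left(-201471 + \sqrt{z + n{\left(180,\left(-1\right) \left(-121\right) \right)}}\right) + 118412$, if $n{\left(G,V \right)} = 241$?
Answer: $-83059 + \frac{\sqrt{14654107325921902}}{7797674} \approx -83044.0$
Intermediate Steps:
$j{\left(Z \right)} = 7 - Z$
$z = \frac{52689}{7797674}$ ($z = \frac{1}{\frac{-81288 + 80692}{69558 + 35820} + \left(7 - -141\right)} = \frac{1}{- \frac{596}{105378} + \left(7 + 141\right)} = \frac{1}{\left(-596\right) \frac{1}{105378} + 148} = \frac{1}{- \frac{298}{52689} + 148} = \frac{1}{\frac{7797674}{52689}} = \frac{52689}{7797674} \approx 0.006757$)
$\left(-201471 + \sqrt{z + n{\left(180,\left(-1\right) \left(-121\right) \right)}}\right) + 118412 = \left(-201471 + \sqrt{\frac{52689}{7797674} + 241}\right) + 118412 = \left(-201471 + \sqrt{\frac{1879292123}{7797674}}\right) + 118412 = \left(-201471 + \frac{\sqrt{14654107325921902}}{7797674}\right) + 118412 = -83059 + \frac{\sqrt{14654107325921902}}{7797674}$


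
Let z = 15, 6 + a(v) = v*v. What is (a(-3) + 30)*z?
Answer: 495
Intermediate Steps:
a(v) = -6 + v**2 (a(v) = -6 + v*v = -6 + v**2)
(a(-3) + 30)*z = ((-6 + (-3)**2) + 30)*15 = ((-6 + 9) + 30)*15 = (3 + 30)*15 = 33*15 = 495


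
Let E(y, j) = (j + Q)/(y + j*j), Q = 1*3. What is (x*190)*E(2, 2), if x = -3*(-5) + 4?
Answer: 9025/3 ≈ 3008.3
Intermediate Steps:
Q = 3
x = 19 (x = 15 + 4 = 19)
E(y, j) = (3 + j)/(y + j**2) (E(y, j) = (j + 3)/(y + j*j) = (3 + j)/(y + j**2))
(x*190)*E(2, 2) = (19*190)*((3 + 2)/(2 + 2**2)) = 3610*(5/(2 + 4)) = 3610*(5/6) = 9025/3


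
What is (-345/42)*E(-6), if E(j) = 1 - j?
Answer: -115/2 ≈ -57.500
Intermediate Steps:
(-345/42)*E(-6) = (-345/42)*(1 - 1*(-6)) = (-345/42)*(1 + 6) = -23*5/14*7 = -115/14*7 = -115/2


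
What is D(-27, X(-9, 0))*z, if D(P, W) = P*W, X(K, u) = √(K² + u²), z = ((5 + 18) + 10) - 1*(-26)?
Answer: -14337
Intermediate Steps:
z = 59 (z = (23 + 10) + 26 = 33 + 26 = 59)
D(-27, X(-9, 0))*z = -27*√((-9)² + 0²)*59 = -27*√(81 + 0)*59 = -27*√81*59 = -27*9*59 = -243*59 = -14337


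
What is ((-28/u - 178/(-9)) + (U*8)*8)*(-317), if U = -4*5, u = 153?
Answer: 61130914/153 ≈ 3.9955e+5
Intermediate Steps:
U = -20
((-28/u - 178/(-9)) + (U*8)*8)*(-317) = ((-28/153 - 178/(-9)) - 20*8*8)*(-317) = ((-28*1/153 - 178*(-1/9)) - 160*8)*(-317) = ((-28/153 + 178/9) - 1280)*(-317) = (2998/153 - 1280)*(-317) = -192842/153*(-317) = 61130914/153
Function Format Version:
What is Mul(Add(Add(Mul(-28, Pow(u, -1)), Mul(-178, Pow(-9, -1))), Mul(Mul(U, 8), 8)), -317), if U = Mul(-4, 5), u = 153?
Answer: Rational(61130914, 153) ≈ 3.9955e+5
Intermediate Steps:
U = -20
Mul(Add(Add(Mul(-28, Pow(u, -1)), Mul(-178, Pow(-9, -1))), Mul(Mul(U, 8), 8)), -317) = Mul(Add(Add(Mul(-28, Pow(153, -1)), Mul(-178, Pow(-9, -1))), Mul(Mul(-20, 8), 8)), -317) = Mul(Add(Add(Mul(-28, Rational(1, 153)), Mul(-178, Rational(-1, 9))), Mul(-160, 8)), -317) = Mul(Add(Add(Rational(-28, 153), Rational(178, 9)), -1280), -317) = Mul(Add(Rational(2998, 153), -1280), -317) = Mul(Rational(-192842, 153), -317) = Rational(61130914, 153)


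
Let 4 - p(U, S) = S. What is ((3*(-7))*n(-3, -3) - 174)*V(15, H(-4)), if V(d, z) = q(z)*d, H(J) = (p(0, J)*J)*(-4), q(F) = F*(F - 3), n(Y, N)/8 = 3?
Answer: -162720000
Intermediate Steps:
n(Y, N) = 24 (n(Y, N) = 8*3 = 24)
p(U, S) = 4 - S
q(F) = F*(-3 + F)
H(J) = -4*J*(4 - J) (H(J) = ((4 - J)*J)*(-4) = (J*(4 - J))*(-4) = -4*J*(4 - J))
V(d, z) = d*z*(-3 + z) (V(d, z) = (z*(-3 + z))*d = d*z*(-3 + z))
((3*(-7))*n(-3, -3) - 174)*V(15, H(-4)) = ((3*(-7))*24 - 174)*(15*(4*(-4)*(-4 - 4))*(-3 + 4*(-4)*(-4 - 4))) = (-21*24 - 174)*(15*(4*(-4)*(-8))*(-3 + 4*(-4)*(-8))) = (-504 - 174)*(15*128*(-3 + 128)) = -10170*128*125 = -678*240000 = -162720000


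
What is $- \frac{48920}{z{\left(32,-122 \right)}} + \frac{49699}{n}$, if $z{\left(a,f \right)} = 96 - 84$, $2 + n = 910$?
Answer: $- \frac{10955743}{2724} \approx -4021.9$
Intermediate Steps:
$n = 908$ ($n = -2 + 910 = 908$)
$z{\left(a,f \right)} = 12$ ($z{\left(a,f \right)} = 96 - 84 = 12$)
$- \frac{48920}{z{\left(32,-122 \right)}} + \frac{49699}{n} = - \frac{48920}{12} + \frac{49699}{908} = \left(-48920\right) \frac{1}{12} + 49699 \cdot \frac{1}{908} = - \frac{12230}{3} + \frac{49699}{908} = - \frac{10955743}{2724}$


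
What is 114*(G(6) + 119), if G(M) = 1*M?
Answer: 14250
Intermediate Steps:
G(M) = M
114*(G(6) + 119) = 114*(6 + 119) = 114*125 = 14250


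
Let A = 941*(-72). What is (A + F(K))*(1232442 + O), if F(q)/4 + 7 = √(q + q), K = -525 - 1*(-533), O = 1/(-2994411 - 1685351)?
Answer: -195415628961123246/2339881 ≈ -8.3515e+10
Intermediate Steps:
O = -1/4679762 (O = 1/(-4679762) = -1/4679762 ≈ -2.1369e-7)
K = 8 (K = -525 + 533 = 8)
F(q) = -28 + 4*√2*√q (F(q) = -28 + 4*√(q + q) = -28 + 4*√(2*q) = -28 + 4*(√2*√q) = -28 + 4*√2*√q)
A = -67752
(A + F(K))*(1232442 + O) = (-67752 + (-28 + 4*√2*√8))*(1232442 - 1/4679762) = (-67752 + (-28 + 4*√2*(2*√2)))*(5767535238803/4679762) = (-67752 + (-28 + 16))*(5767535238803/4679762) = (-67752 - 12)*(5767535238803/4679762) = -67764*5767535238803/4679762 = -195415628961123246/2339881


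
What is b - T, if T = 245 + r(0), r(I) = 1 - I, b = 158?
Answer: -88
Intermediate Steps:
T = 246 (T = 245 + (1 - 1*0) = 245 + (1 + 0) = 245 + 1 = 246)
b - T = 158 - 1*246 = 158 - 246 = -88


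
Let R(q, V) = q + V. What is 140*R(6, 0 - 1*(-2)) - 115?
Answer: 1005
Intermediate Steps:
R(q, V) = V + q
140*R(6, 0 - 1*(-2)) - 115 = 140*((0 - 1*(-2)) + 6) - 115 = 140*((0 + 2) + 6) - 115 = 140*(2 + 6) - 115 = 140*8 - 115 = 1120 - 115 = 1005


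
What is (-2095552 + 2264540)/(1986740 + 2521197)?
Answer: 168988/4507937 ≈ 0.037487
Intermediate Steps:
(-2095552 + 2264540)/(1986740 + 2521197) = 168988/4507937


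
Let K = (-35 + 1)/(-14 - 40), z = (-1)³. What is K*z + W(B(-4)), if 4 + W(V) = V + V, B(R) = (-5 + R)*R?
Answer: 1819/27 ≈ 67.370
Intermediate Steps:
B(R) = R*(-5 + R)
W(V) = -4 + 2*V (W(V) = -4 + (V + V) = -4 + 2*V)
z = -1
K = 17/27 (K = -34/(-54) = -34*(-1/54) = 17/27 ≈ 0.62963)
K*z + W(B(-4)) = (17/27)*(-1) + (-4 + 2*(-4*(-5 - 4))) = -17/27 + (-4 + 2*(-4*(-9))) = -17/27 + (-4 + 2*36) = -17/27 + (-4 + 72) = -17/27 + 68 = 1819/27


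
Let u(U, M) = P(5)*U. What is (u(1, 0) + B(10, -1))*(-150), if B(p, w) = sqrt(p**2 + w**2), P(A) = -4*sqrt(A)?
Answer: -150*sqrt(101) + 600*sqrt(5) ≈ -165.84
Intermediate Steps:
u(U, M) = -4*U*sqrt(5) (u(U, M) = (-4*sqrt(5))*U = -4*U*sqrt(5))
(u(1, 0) + B(10, -1))*(-150) = (-4*1*sqrt(5) + sqrt(10**2 + (-1)**2))*(-150) = (-4*sqrt(5) + sqrt(100 + 1))*(-150) = (-4*sqrt(5) + sqrt(101))*(-150) = (sqrt(101) - 4*sqrt(5))*(-150) = -150*sqrt(101) + 600*sqrt(5)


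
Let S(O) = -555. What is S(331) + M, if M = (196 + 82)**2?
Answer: 76729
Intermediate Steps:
M = 77284 (M = 278**2 = 77284)
S(331) + M = -555 + 77284 = 76729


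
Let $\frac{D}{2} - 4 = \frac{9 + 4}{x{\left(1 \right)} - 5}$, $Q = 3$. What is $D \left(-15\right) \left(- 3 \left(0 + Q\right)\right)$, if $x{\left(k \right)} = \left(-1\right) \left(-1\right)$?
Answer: $\frac{405}{2} \approx 202.5$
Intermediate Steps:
$x{\left(k \right)} = 1$
$D = \frac{3}{2}$ ($D = 8 + 2 \frac{9 + 4}{1 - 5} = 8 + 2 \frac{13}{-4} = 8 + 2 \cdot 13 \left(- \frac{1}{4}\right) = 8 + 2 \left(- \frac{13}{4}\right) = 8 - \frac{13}{2} = \frac{3}{2} \approx 1.5$)
$D \left(-15\right) \left(- 3 \left(0 + Q\right)\right) = \frac{3}{2} \left(-15\right) \left(- 3 \left(0 + 3\right)\right) = - \frac{45 \left(\left(-3\right) 3\right)}{2} = \left(- \frac{45}{2}\right) \left(-9\right) = \frac{405}{2}$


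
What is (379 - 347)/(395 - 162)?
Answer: 32/233 ≈ 0.13734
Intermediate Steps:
(379 - 347)/(395 - 162) = 32/233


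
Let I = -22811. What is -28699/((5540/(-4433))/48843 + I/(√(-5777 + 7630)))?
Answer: -63789913115513519220/24394323210148704293184481 + 30691012310203818187114929*√1853/24394323210148704293184481 ≈ 54.158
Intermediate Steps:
-28699/((5540/(-4433))/48843 + I/(√(-5777 + 7630))) = -28699/((5540/(-4433))/48843 - 22811/√(-5777 + 7630)) = -28699/((5540*(-1/4433))*(1/48843) - 22811*√1853/1853) = -28699/(-5540/4433*1/48843 - 22811*√1853/1853) = -28699/(-5540/216521019 - 22811*√1853/1853)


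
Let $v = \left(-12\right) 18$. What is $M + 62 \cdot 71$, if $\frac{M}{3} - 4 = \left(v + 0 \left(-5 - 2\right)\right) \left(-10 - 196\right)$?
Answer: $137902$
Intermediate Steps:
$v = -216$
$M = 133500$ ($M = 12 + 3 \left(-216 + 0 \left(-5 - 2\right)\right) \left(-10 - 196\right) = 12 + 3 \left(-216 + 0 \left(-7\right)\right) \left(-206\right) = 12 + 3 \left(-216 + 0\right) \left(-206\right) = 12 + 3 \left(\left(-216\right) \left(-206\right)\right) = 12 + 3 \cdot 44496 = 12 + 133488 = 133500$)
$M + 62 \cdot 71 = 133500 + 62 \cdot 71 = 133500 + 4402 = 137902$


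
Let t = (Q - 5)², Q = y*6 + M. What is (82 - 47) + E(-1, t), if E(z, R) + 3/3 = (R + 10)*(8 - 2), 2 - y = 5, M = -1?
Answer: 3550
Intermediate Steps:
y = -3 (y = 2 - 1*5 = 2 - 5 = -3)
Q = -19 (Q = -3*6 - 1 = -18 - 1 = -19)
t = 576 (t = (-19 - 5)² = (-24)² = 576)
E(z, R) = 59 + 6*R (E(z, R) = -1 + (R + 10)*(8 - 2) = -1 + (10 + R)*6 = -1 + (60 + 6*R) = 59 + 6*R)
(82 - 47) + E(-1, t) = (82 - 47) + (59 + 6*576) = 35 + (59 + 3456) = 35 + 3515 = 3550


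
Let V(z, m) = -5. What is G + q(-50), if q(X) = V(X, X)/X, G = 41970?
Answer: 419701/10 ≈ 41970.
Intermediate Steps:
q(X) = -5/X
G + q(-50) = 41970 - 5/(-50) = 41970 - 5*(-1/50) = 41970 + ⅒ = 419701/10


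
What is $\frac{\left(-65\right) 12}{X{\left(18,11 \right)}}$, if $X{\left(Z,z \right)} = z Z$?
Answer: $- \frac{130}{33} \approx -3.9394$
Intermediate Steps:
$X{\left(Z,z \right)} = Z z$
$\frac{\left(-65\right) 12}{X{\left(18,11 \right)}} = \frac{\left(-65\right) 12}{18 \cdot 11} = - \frac{780}{198} = \left(-780\right) \frac{1}{198} = - \frac{130}{33}$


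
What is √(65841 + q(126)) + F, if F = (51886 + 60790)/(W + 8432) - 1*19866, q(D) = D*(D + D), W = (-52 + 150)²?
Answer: -89547625/4509 + √97593 ≈ -19547.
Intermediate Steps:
W = 9604 (W = 98² = 9604)
q(D) = 2*D² (q(D) = D*(2*D) = 2*D²)
F = -89547625/4509 (F = (51886 + 60790)/(9604 + 8432) - 1*19866 = 112676/18036 - 19866 = 112676*(1/18036) - 19866 = 28169/4509 - 19866 = -89547625/4509 ≈ -19860.)
√(65841 + q(126)) + F = √(65841 + 2*126²) - 89547625/4509 = √(65841 + 2*15876) - 89547625/4509 = √(65841 + 31752) - 89547625/4509 = √97593 - 89547625/4509 = -89547625/4509 + √97593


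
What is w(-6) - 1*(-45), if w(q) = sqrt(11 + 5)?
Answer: 49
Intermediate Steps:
w(q) = 4 (w(q) = sqrt(16) = 4)
w(-6) - 1*(-45) = 4 - 1*(-45) = 4 + 45 = 49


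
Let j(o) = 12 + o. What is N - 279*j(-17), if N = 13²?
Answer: 1564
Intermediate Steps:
N = 169
N - 279*j(-17) = 169 - 279*(12 - 17) = 169 - 279*(-5) = 169 + 1395 = 1564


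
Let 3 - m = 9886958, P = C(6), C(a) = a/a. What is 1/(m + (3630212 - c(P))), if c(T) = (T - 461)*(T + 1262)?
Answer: -1/5675763 ≈ -1.7619e-7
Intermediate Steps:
C(a) = 1
P = 1
m = -9886955 (m = 3 - 1*9886958 = 3 - 9886958 = -9886955)
c(T) = (-461 + T)*(1262 + T)
1/(m + (3630212 - c(P))) = 1/(-9886955 + (3630212 - (-581782 + 1**2 + 801*1))) = 1/(-9886955 + (3630212 - (-581782 + 1 + 801))) = 1/(-9886955 + (3630212 - 1*(-580980))) = 1/(-9886955 + (3630212 + 580980)) = 1/(-9886955 + 4211192) = 1/(-5675763) = -1/5675763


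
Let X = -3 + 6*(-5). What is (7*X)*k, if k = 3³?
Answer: -6237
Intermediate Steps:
X = -33 (X = -3 - 30 = -33)
k = 27
(7*X)*k = (7*(-33))*27 = -231*27 = -6237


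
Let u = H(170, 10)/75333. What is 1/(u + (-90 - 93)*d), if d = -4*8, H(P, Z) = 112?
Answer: 75333/441150160 ≈ 0.00017076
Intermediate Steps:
d = -32
u = 112/75333 ≈ 0.0014867
1/(u + (-90 - 93)*d) = 1/(112/75333 + (-90 - 93)*(-32)) = 1/(112/75333 - 183*(-32)) = 1/(112/75333 + 5856) = 1/(441150160/75333) = 75333/441150160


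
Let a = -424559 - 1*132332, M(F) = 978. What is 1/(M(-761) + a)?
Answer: -1/555913 ≈ -1.7988e-6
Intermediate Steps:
a = -556891 (a = -424559 - 132332 = -556891)
1/(M(-761) + a) = 1/(978 - 556891) = 1/(-555913) = -1/555913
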